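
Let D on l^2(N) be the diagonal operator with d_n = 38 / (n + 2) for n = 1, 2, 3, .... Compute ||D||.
||D|| = 38/3 (attained at n = 1)

For D diagonal, ||D|| = sup_n |d_n| = sup_n 38/(n + 2). This is positive and strictly decreasing in n, so the supremum is attained at n = 1: d_1 = 38/(1 + 2) = 38/3. Hence ||D|| = 38/3.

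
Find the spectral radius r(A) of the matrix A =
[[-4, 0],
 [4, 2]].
r(A) = 4

The eigenvalues of A are the roots of its characteristic polynomial. With M = A (coefficients from the trace and determinant):
  p(λ) = det(λ I - M) = λ^2 + 2λ - 8.
For λ^2 + 2λ - 8 the discriminant is 36. It is a perfect square (6^2), so the roots are rational: λ = (-2 ± 6)/2 = 2, -4.
Thus the eigenvalues (to 4 decimals) are 2 (modulus 2); -4 (modulus 4). The spectral radius is the largest modulus: r(A) = 4. (Cross-check: r(A) ≤ ||A||_2 ≈ 5.8416; equality holds whenever A is normal, though it can also hold for some non-normal A.)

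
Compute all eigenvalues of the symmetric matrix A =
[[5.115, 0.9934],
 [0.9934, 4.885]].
sigma(A) ≈ {4, 6}

A is real symmetric, so its spectrum consists of real eigenvalues. Expanding the characteristic polynomial of the displayed matrix gives
  det(λ I - A) = p(λ) = λ^2 + (-10)λ + (24).
Solving p(λ) = 0 yields eigenvalues ≈ 4, 6. (A is shown rounded to 4 decimals, so these recover the underlying integer eigenvalues to within that precision.)
Verification: the trace of A = 10 equals the sum of eigenvalues 10, and det(A) ≈ 23.9999 matches the eigenvalue product 24.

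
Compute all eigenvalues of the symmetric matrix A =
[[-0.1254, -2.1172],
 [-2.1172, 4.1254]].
sigma(A) ≈ {-1, 5}

A is real symmetric, so its spectrum consists of real eigenvalues. Expanding the characteristic polynomial of the displayed matrix gives
  det(λ I - A) = p(λ) = λ^2 + (-4)λ + (-5).
Solving p(λ) = 0 yields eigenvalues ≈ -1, 5. (A is shown rounded to 4 decimals, so these recover the underlying integer eigenvalues to within that precision.)
Verification: the trace of A = 4 equals the sum of eigenvalues 4, and det(A) ≈ -4.9999 matches the eigenvalue product -5.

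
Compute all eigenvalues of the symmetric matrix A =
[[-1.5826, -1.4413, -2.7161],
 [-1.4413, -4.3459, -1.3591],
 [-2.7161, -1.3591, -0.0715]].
sigma(A) ≈ {-6, -2, 2}

A is real symmetric, so its spectrum consists of real eigenvalues. Expanding the characteristic polynomial of the displayed matrix gives
  det(λ I - A) = p(λ) = λ^3 + (6)λ^2 + (-4)λ + (-24).
Solving p(λ) = 0 yields eigenvalues ≈ -6, -2, 2. (A is shown rounded to 4 decimals, so these recover the underlying integer eigenvalues to within that precision.)
Verification: the trace of A = -6 equals the sum of eigenvalues -6, and det(A) ≈ 23.9997 matches the eigenvalue product 24.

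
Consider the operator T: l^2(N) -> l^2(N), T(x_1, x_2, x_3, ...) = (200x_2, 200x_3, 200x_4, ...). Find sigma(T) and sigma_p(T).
sigma(T) = closed disk {z in C : |z| ≤ 200}; sigma_p(T) = open disk {z in C : |z| < 200}

Note T = 200·V where V is the unit left shift (V x)_k = x_{k+1}; so sigma(T) = 200·sigma(V) and ||T|| = 200||V||. ||T x||^2 = 40000sum_{k≥2} |x_k|^2 ≤ 40000||x||^2, with equality on {x : x_1 = 0}, so ||T|| = 200. For any lambda with |lambda| < 200, set r = lambda/200 (|r| < 1); the vector x = (1, r, r^2, ...) is in l^2 and satisfies T x = 200(r, r^2, ...) = lambda x, so lambda is an eigenvalue. On the boundary |lambda| = 200 the geometric series diverges, so no l^2 eigenvector exists, but these lambda lie in the approximate point spectrum. Hence sigma(T) is the closed disk of radius 200 and sigma_p(T) is the open disk.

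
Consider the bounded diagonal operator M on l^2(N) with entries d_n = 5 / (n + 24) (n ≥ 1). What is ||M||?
||M|| = 1/5 (attained at n = 1)

For M diagonal, ||M|| = sup_n |d_n| = sup_n 5/(n + 24). This is positive and strictly decreasing in n, so the supremum is attained at n = 1: d_1 = 5/(1 + 24) = 1/5. Hence ||M|| = 1/5.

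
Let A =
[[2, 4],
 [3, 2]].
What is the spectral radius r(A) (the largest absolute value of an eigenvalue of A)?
r(A) = (4 + sqrt(48))/2 ≈ 5.4641

The eigenvalues of A are the roots of its characteristic polynomial. With M = A (coefficients from the trace and determinant):
  p(λ) = det(λ I - M) = λ^2 - 4λ - 8.
For λ^2 - 4λ - 8 the discriminant is 48. It is nonnegative but not a perfect square, so the roots are real and irrational: λ = (4 ± sqrt(48))/2 ≈ 5.4641, -1.4641.
Thus the eigenvalues (to 4 decimals) are 5.4641 (modulus 5.4641); -1.4641 (modulus 1.4641). The spectral radius is the largest modulus: r(A) = (4 + sqrt(48))/2 ≈ 5.4641. (Cross-check: r(A) ≤ ||A||_2 ≈ 5.5616; equality holds whenever A is normal, though it can also hold for some non-normal A.)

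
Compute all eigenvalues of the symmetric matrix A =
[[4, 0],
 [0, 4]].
sigma(A) ≈ {4} (4 with multiplicity 2)

A is real symmetric, so its spectrum consists of real eigenvalues. Expanding the characteristic polynomial of the displayed matrix gives
  det(λ I - A) = p(λ) = λ^2 + (-8)λ + (16).
Solving p(λ) = 0 yields eigenvalues ≈ 4, 4. (A is shown rounded to 4 decimals, so these recover the underlying integer eigenvalues to within that precision.)
Verification: the trace of A = 8 equals the sum of eigenvalues 8, and det(A) ≈ 16.0000 matches the eigenvalue product 16.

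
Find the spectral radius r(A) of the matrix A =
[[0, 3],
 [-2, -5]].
r(A) = 3

The eigenvalues of A are the roots of its characteristic polynomial. With M = A (coefficients from the trace and determinant):
  p(λ) = det(λ I - M) = λ^2 + 5λ + 6.
For λ^2 + 5λ + 6 the discriminant is 1. It is a perfect square (1^2), so the roots are rational: λ = (-5 ± 1)/2 = -2, -3.
Thus the eigenvalues (to 4 decimals) are -2 (modulus 2); -3 (modulus 3). The spectral radius is the largest modulus: r(A) = 3. (Cross-check: r(A) ≤ ||A||_2 ≈ 6.085; equality holds whenever A is normal, though it can also hold for some non-normal A.)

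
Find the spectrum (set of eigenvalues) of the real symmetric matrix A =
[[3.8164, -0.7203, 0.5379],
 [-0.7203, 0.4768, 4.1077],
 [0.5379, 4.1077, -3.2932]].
sigma(A) ≈ {-6, 3, 4}

A is real symmetric, so its spectrum consists of real eigenvalues. Expanding the characteristic polynomial of the displayed matrix gives
  det(λ I - A) = p(λ) = λ^3 + (-1)λ^2 + (-30)λ + (72).
Solving p(λ) = 0 yields eigenvalues ≈ -6, 3, 4. (A is shown rounded to 4 decimals, so these recover the underlying integer eigenvalues to within that precision.)
Verification: the trace of A = 1 equals the sum of eigenvalues 1, and det(A) ≈ -71.9998 matches the eigenvalue product -72.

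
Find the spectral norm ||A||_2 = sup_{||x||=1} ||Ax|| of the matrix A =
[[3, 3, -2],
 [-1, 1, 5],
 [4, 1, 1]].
||A||_2 ≈ 6.1423 (= sqrt(largest eigenvalue of A^T A))

||A||_2 = sigma_max(A) = sqrt(lambda_max(A^T A)). Form the symmetric matrix M = A^T A =
[[26, 12, -7],
 [12, 11, 0],
 [-7, 0, 30]].
Its characteristic polynomial (trace, sum of principal 2x2 minors, determinant of M give the coefficients) is
  p(λ) = det(λ I - M) = λ^3 - 67λ^2 + 1203λ - 3721.
No integer candidate from the rational root theorem (±divisors of 3721) is a root, so the roots are irrational. The cubic discriminant is Δ = 80651072 > 0, so there are three distinct real roots. p(3) = -688 and p(4) = 83 have opposite signs, so a root lies in (3, 4); Newton's method refines it to λ ≈ 3.8849. p(25) = 104 and p(26) = -159 have opposite signs, so a root lies in (25, 26); Newton's method refines it to λ ≈ 25.387. p(37) = -280 and p(38) = 117 have opposite signs, so a root lies in (37, 38); Newton's method refines it to λ ≈ 37.7281. Check (Vieta): the three roots sum to 67, matching tr M = 67.
So the eigenvalues of A^T A are ≈ 3.8849, 25.387, 37.7281 (all ≥ 0, as they must be for A^T A). The largest is λ_max ≈ 37.7281, hence ||A||_2 = sqrt(λ_max) ≈ 6.1423.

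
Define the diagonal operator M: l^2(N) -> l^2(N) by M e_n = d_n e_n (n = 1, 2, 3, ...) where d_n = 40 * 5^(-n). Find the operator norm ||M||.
||M|| = 8 (attained at n = 1)

For M diagonal, ||M|| = sup_n |d_n|. The sequence d_n = 40 * 5^(-n) is positive and strictly decreasing (ratio 5^(-1) < 1), so the supremum is d_1 = 40/5 = 8. Hence ||M|| = 8.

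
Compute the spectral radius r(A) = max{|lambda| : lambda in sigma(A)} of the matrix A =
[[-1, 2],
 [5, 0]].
r(A) = (1 + sqrt(41))/2 ≈ 3.7016

The eigenvalues of A are the roots of its characteristic polynomial. With M = A (coefficients from the trace and determinant):
  p(λ) = det(λ I - M) = λ^2 + λ - 10.
For λ^2 + λ - 10 the discriminant is 41. It is nonnegative but not a perfect square, so the roots are real and irrational: λ = (-1 ± sqrt(41))/2 ≈ 2.7016, -3.7016.
Thus the eigenvalues (to 4 decimals) are 2.7016 (modulus 2.7016); -3.7016 (modulus 3.7016). The spectral radius is the largest modulus: r(A) = (1 + sqrt(41))/2 ≈ 3.7016. (Cross-check: r(A) ≤ ||A||_2 ≈ 5.1167; equality holds whenever A is normal, though it can also hold for some non-normal A.)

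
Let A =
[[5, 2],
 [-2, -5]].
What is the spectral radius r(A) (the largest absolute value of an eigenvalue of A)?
r(A) = sqrt(84)/2 ≈ 4.5826

The eigenvalues of A are the roots of its characteristic polynomial. With M = A (coefficients from the trace and determinant):
  p(λ) = det(λ I - M) = λ^2 - 21.
For λ^2 - 21 the discriminant is 84. It is nonnegative but not a perfect square, so the roots are real and irrational: λ = ± sqrt(84)/2 ≈ 4.5826, -4.5826.
Thus the eigenvalues (to 4 decimals) are 4.5826 (modulus 4.5826); -4.5826 (modulus 4.5826). The spectral radius is the largest modulus: r(A) = sqrt(84)/2 ≈ 4.5826. (Cross-check: r(A) ≤ ||A||_2 ≈ 7; equality holds whenever A is normal, though it can also hold for some non-normal A.)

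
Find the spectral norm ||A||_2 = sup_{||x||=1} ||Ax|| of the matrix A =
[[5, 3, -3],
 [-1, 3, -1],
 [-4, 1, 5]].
||A||_2 ≈ 8.6434 (= sqrt(largest eigenvalue of A^T A))

||A||_2 = sigma_max(A) = sqrt(lambda_max(A^T A)). Form the symmetric matrix M = A^T A =
[[42, 8, -34],
 [8, 19, -7],
 [-34, -7, 35]].
Its characteristic polynomial (trace, sum of principal 2x2 minors, determinant of M give the coefficients) is
  p(λ) = det(λ I - M) = λ^3 - 96λ^2 + 1664λ - 5476.
No integer candidate from the rational root theorem (±divisors of 5476) is a root, so the roots are irrational. The cubic discriminant is Δ = 2645125456 > 0, so there are three distinct real roots. p(4) = -292 and p(5) = 569 have opposite signs, so a root lies in (4, 5); Newton's method refines it to λ ≈ 4.3183. p(16) = 668 and p(17) = -19 have opposite signs, so a root lies in (16, 17); Newton's method refines it to λ ≈ 16.974. p(74) = -2812 and p(75) = 1199 have opposite signs, so a root lies in (74, 75); Newton's method refines it to λ ≈ 74.7077. Check (Vieta): the three roots sum to 96, matching tr M = 96.
So the eigenvalues of A^T A are ≈ 4.3183, 16.974, 74.7077 (all ≥ 0, as they must be for A^T A). The largest is λ_max ≈ 74.7077, hence ||A||_2 = sqrt(λ_max) ≈ 8.6434.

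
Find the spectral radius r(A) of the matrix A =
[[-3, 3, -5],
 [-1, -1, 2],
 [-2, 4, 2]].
r(A) ≈ 4.7

The eigenvalues of A are the roots of its characteristic polynomial. With M = A (coefficients from the trace, the sum of principal 2x2 minors, and det A):
  p(λ) = det(λ I - M) = λ^3 + 2λ^2 - 20λ - 54.
No integer candidate from the rational root theorem (±divisors of 54) is a root, so the roots are irrational. The cubic discriminant is Δ = -4524 < 0, so there is one real root and a complex-conjugate pair. p(4) = -38 and p(5) = 21 have opposite signs, so a root lies in (4, 5); Newton's method refines it to λ ≈ 4.7. Dividing out (λ - (4.7)) leaves approximately λ^2 + 6.7λ + 11.4895. For λ^2 + 6.7λ + 11.4895 the discriminant is -1.0685. It is negative, so the remaining roots are the complex-conjugate pair λ ≈ -3.35 ± 0.5168i. Their product equals the constant term, so |λ|^2 ≈ 11.4895 and |λ| ≈ 3.3896.
Thus the eigenvalues (to 4 decimals) are 4.7 (modulus 4.7); -3.35 ± 0.5168i (modulus 3.3896). The spectral radius is the largest modulus: r(A) ≈ 4.7. (Cross-check: r(A) ≤ ||A||_2 ≈ 6.9124; equality holds whenever A is normal, though it can also hold for some non-normal A.)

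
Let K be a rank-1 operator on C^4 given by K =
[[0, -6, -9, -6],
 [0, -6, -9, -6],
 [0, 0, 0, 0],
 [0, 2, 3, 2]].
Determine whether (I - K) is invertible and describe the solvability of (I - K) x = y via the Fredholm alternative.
(I - K) is invertible (det(I - K) = 5 ≠ 0), so for every y in C^4 the equation (I - K) x = y has a unique solution.

K has rank 1, so it is an outer product K = u v^T: every row of K is a multiple of one row vector. Reading off the entries, u = (3, 3, 0, -1) and v = (0, -2, -3, -2) (row i of K equals u_i·v^T). A rank-one matrix u v^T satisfies K u = u (v·u) and kills the (3)-dimensional subspace v^⊥, so its characteristic polynomial is lambda^3 (lambda - v·u) with v·u = tr K = -4. Hence the eigenvalues of I - K are 1 (multiplicity 3) and 1 - (-4) = 5, so det(I - K) = 5. (Direct check: I - K =
[[1, 6, 9, 6],
 [0, 7, 9, 6],
 [0, 0, 1, 0],
 [0, -2, -3, -1]]
has determinant 5.) The finite-dimensional Fredholm alternative says: either (I - K) is invertible, or ker(I - K) ≠ {0} and then range(I - K) = ker((I - K)^*)^⊥, with dim ker(I - K) = dim ker((I - K)^*). Since det(I - K) ≠ 0, 1 is not an eigenvalue of K and ker(I - K) = {0}, so we are in the first case: for every y there is a unique x = (I - K)^(-1) y. Explicitly, by the Sherman–Morrison formula, (I - u v^T)^(-1) = I + u v^T/(1 - v·u), i.e. (I - K)^(-1) = I + K/(5).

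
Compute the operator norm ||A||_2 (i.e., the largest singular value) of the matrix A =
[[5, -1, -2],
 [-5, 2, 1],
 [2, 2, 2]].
||A||_2 = sqrt((71 + sqrt(2337))/2) ≈ 7.7247 (= sqrt(largest eigenvalue of A^T A))

||A||_2 = sigma_max(A) = sqrt(lambda_max(A^T A)). Form the symmetric matrix M = A^T A =
[[54, -11, -11],
 [-11, 9, 8],
 [-11, 8, 9]].
Its characteristic polynomial (trace, sum of principal 2x2 minors, determinant of M give the coefficients) is
  p(λ) = det(λ I - M) = λ^3 - 72λ^2 + 747λ - 676.
By the rational root theorem any rational root is an integer divisor of 676. Testing λ = 1: p(1) = 1 - 72 + 747 - 676 = 0, so λ = 1 is a root. Dividing out (λ - 1) leaves p(λ) = (λ - 1)(λ^2 - 71λ + 676). For λ^2 - 71λ + 676 the discriminant is 2337. It is nonnegative but not a perfect square, so the roots are real and irrational: λ = (71 ± sqrt(2337))/2 ≈ 59.6713, 11.3287.
So the eigenvalues of A^T A are ≈ 1, 11.3287, 59.6713 (all ≥ 0, as they must be for A^T A). The largest is λ_max = (71 + sqrt(2337))/2 ≈ 59.6713, hence ||A||_2 = sqrt(λ_max) = sqrt((71 + sqrt(2337))/2) ≈ 7.7247.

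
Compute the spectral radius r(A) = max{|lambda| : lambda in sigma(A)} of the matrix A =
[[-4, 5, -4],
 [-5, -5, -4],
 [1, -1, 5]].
r(A) ≈ 6.2794

The eigenvalues of A are the roots of its characteristic polynomial. With M = A (coefficients from the trace, the sum of principal 2x2 minors, and det A):
  p(λ) = det(λ I - M) = λ^3 + 4λ^2 - 181.
No integer candidate from the rational root theorem (±divisors of 181) is a root, so the roots are irrational. The cubic discriminant is Δ = -838211 < 0, so there is one real root and a complex-conjugate pair. p(4) = -53 and p(5) = 44 have opposite signs, so a root lies in (4, 5); Newton's method refines it to λ ≈ 4.5903. Dividing out (λ - (4.5903)) leaves approximately λ^2 + 8.5903λ + 39.4314. For λ^2 + 8.5903λ + 39.4314 the discriminant is -83.9332. It is negative, so the remaining roots are the complex-conjugate pair λ ≈ -4.2951 ± 4.5808i. Their product equals the constant term, so |λ|^2 ≈ 39.4314 and |λ| ≈ 6.2794.
Thus the eigenvalues (to 4 decimals) are 4.5903 (modulus 4.5903); -4.2951 ± 4.5808i (modulus 6.2794). The spectral radius is the largest modulus: r(A) ≈ 6.2794. (Cross-check: r(A) ≤ ||A||_2 ≈ 9.551; equality holds whenever A is normal, though it can also hold for some non-normal A.)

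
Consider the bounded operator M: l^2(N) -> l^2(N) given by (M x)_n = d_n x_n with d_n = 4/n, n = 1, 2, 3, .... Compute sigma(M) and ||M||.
sigma(M) = {4/n : n ≥ 1} ∪ {0}; ||M|| = 4

A bounded diagonal operator on l^2 with diagonal entries d_n has spectrum equal to the closure of {d_n : n ≥ 1}: every d_n is an eigenvalue (with eigenvector e_n), so {d_n} ⊂ sigma(M); the spectrum is closed, so its closure is too; and for lambda not in the closure, (M - lambda I) has bounded inverse (the diagonal entries 1/(d_n - lambda) are bounded). For our sequence d_n = 4/n, n = 1, 2, 3, ...:
  - {d_n} = {4/n : n ≥ 1}; the only limit point is 0
  - closure = {4/n : n ≥ 1} ∪ {0}
For the norm: a diagonal operator has ||M|| = sup_n |d_n|. Here d_n = 4/n is positive and decreasing, so sup_n |d_n| = d_1 = 4. So ||M|| = 4.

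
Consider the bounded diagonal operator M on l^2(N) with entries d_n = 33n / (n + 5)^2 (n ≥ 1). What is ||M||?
||M|| = 33/20 (attained at n = 5)

For M diagonal, ||M|| = sup_n |d_n|. Treat f(x) = 33x / (x + 5)^2 for real x > 0. By the quotient rule, f'(x) = 33(5 - x)/(x + 5)^3, which is positive for x < 5 and negative for x > 5. So f has a unique maximum at x = 5, and since 5 is a positive integer, the supremum over n ≥ 1 is attained at n = 5: d_5 = 33·5/(5 + 5)^2 = 33·5/100 = 33/20. Hence ||M|| = 33/20.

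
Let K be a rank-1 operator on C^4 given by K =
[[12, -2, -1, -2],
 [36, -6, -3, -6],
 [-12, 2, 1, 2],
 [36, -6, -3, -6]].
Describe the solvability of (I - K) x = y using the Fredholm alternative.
(I - K) is singular (det(I - K) = 0, i.e. 1 ∈ sigma(K)). (I - K) x = y is solvable iff y ⊥ ker((I - K)^*) = span{(12, -2, -1, -2)}, i.e. iff 12y_1 - 2y_2 - y_3 - 2y_4 = 0. When solvable, the solutions are x = y + c·(1, 3, -1, 3), c arbitrary (ker(I - K) = span{(1, 3, -1, 3)}, dimension 1).

K has rank 1, so it is an outer product K = u v^T: every row of K is a multiple of one row vector. Reading off the entries, u = (1, 3, -1, 3) and v = (12, -2, -1, -2) (row i of K equals u_i·v^T). A rank-one matrix u v^T satisfies K u = u (v·u) and kills the (3)-dimensional subspace v^⊥, so its characteristic polynomial is lambda^3 (lambda - v·u) with v·u = tr K = 1. Hence the eigenvalues of I - K are 1 (multiplicity 3) and 1 - (1) = 0, so det(I - K) = 0. (Direct check: I - K =
[[-11, 2, 1, 2],
 [-36, 7, 3, 6],
 [12, -2, 0, -2],
 [-36, 6, 3, 7]]
has determinant 0.) So 1 is an eigenvalue of K and (I - K) is not invertible. The finite-dimensional Fredholm alternative says: either (I - K) is invertible, or ker(I - K) ≠ {0} and then range(I - K) = ker((I - K)^*)^⊥, with dim ker(I - K) = dim ker((I - K)^*). We are in the second case, so we need both kernels. Kernel of I - K: (I - K) u = u - u (v·u) = u - u = 0, so ker(I - K) = span{u} = span{(1, 3, -1, 3)} (it is exactly 1-dimensional because rank(I - K) = 3). Kernel of the adjoint: K is real, so (I - K)^* = I - K^T = I - v u^T, and (I - v u^T) v = v - v (u·v) = 0; hence ker((I - K)^*) = span{v} = span{(12, -2, -1, -2)}. Therefore (I - K) x = y is solvable iff <y, v> = 0, i.e. iff 12y_1 - 2y_2 - y_3 - 2y_4 = 0. When this holds, K y = u (v·y) = 0, so (I - K) y = y and x = y is a particular solution; the full solution set is the line x = y + c·u = y + c·(1, 3, -1, 3), c ∈ C.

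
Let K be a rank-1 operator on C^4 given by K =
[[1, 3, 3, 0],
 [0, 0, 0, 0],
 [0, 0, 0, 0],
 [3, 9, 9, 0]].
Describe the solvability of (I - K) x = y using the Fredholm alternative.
(I - K) is singular (det(I - K) = 0, i.e. 1 ∈ sigma(K)). (I - K) x = y is solvable iff y ⊥ ker((I - K)^*) = span{(1, 3, 3, 0)}, i.e. iff y_1 + 3y_2 + 3y_3 = 0. When solvable, the solutions are x = y + c·(1, 0, 0, 3), c arbitrary (ker(I - K) = span{(1, 0, 0, 3)}, dimension 1).

K has rank 1, so it is an outer product K = u v^T: every row of K is a multiple of one row vector. Reading off the entries, u = (1, 0, 0, 3) and v = (1, 3, 3, 0) (row i of K equals u_i·v^T). A rank-one matrix u v^T satisfies K u = u (v·u) and kills the (3)-dimensional subspace v^⊥, so its characteristic polynomial is lambda^3 (lambda - v·u) with v·u = tr K = 1. Hence the eigenvalues of I - K are 1 (multiplicity 3) and 1 - (1) = 0, so det(I - K) = 0. (Direct check: I - K =
[[0, -3, -3, 0],
 [0, 1, 0, 0],
 [0, 0, 1, 0],
 [-3, -9, -9, 1]]
has determinant 0.) So 1 is an eigenvalue of K and (I - K) is not invertible. The finite-dimensional Fredholm alternative says: either (I - K) is invertible, or ker(I - K) ≠ {0} and then range(I - K) = ker((I - K)^*)^⊥, with dim ker(I - K) = dim ker((I - K)^*). We are in the second case, so we need both kernels. Kernel of I - K: (I - K) u = u - u (v·u) = u - u = 0, so ker(I - K) = span{u} = span{(1, 0, 0, 3)} (it is exactly 1-dimensional because rank(I - K) = 3). Kernel of the adjoint: K is real, so (I - K)^* = I - K^T = I - v u^T, and (I - v u^T) v = v - v (u·v) = 0; hence ker((I - K)^*) = span{v} = span{(1, 3, 3, 0)}. Therefore (I - K) x = y is solvable iff <y, v> = 0, i.e. iff y_1 + 3y_2 + 3y_3 = 0. When this holds, K y = u (v·y) = 0, so (I - K) y = y and x = y is a particular solution; the full solution set is the line x = y + c·u = y + c·(1, 0, 0, 3), c ∈ C.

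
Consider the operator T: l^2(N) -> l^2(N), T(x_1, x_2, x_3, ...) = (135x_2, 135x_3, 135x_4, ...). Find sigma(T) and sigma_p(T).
sigma(T) = closed disk {z in C : |z| ≤ 135}; sigma_p(T) = open disk {z in C : |z| < 135}

Note T = 135·V where V is the unit left shift (V x)_k = x_{k+1}; so sigma(T) = 135·sigma(V) and ||T|| = 135||V||. ||T x||^2 = 18225sum_{k≥2} |x_k|^2 ≤ 18225||x||^2, with equality on {x : x_1 = 0}, so ||T|| = 135. For any lambda with |lambda| < 135, set r = lambda/135 (|r| < 1); the vector x = (1, r, r^2, ...) is in l^2 and satisfies T x = 135(r, r^2, ...) = lambda x, so lambda is an eigenvalue. On the boundary |lambda| = 135 the geometric series diverges, so no l^2 eigenvector exists, but these lambda lie in the approximate point spectrum. Hence sigma(T) is the closed disk of radius 135 and sigma_p(T) is the open disk.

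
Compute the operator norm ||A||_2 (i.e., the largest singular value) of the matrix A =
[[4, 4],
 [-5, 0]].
||A||_2 = sqrt((57 + sqrt(1649))/2) ≈ 6.986 (= sqrt(largest eigenvalue of A^T A))

||A||_2 = sigma_max(A) = sqrt(lambda_max(A^T A)). Form the symmetric matrix M = A^T A =
[[41, 16],
 [16, 16]].
Its characteristic polynomial (trace, determinant of M give the coefficients) is
  p(λ) = det(λ I - M) = λ^2 - 57λ + 400.
For λ^2 - 57λ + 400 the discriminant is 1649. It is nonnegative but not a perfect square, so the roots are real and irrational: λ = (57 ± sqrt(1649))/2 ≈ 48.8039, 8.1961.
So the eigenvalues of A^T A are ≈ 8.1961, 48.8039 (all ≥ 0, as they must be for A^T A). The largest is λ_max = (57 + sqrt(1649))/2 ≈ 48.8039, hence ||A||_2 = sqrt(λ_max) = sqrt((57 + sqrt(1649))/2) ≈ 6.986.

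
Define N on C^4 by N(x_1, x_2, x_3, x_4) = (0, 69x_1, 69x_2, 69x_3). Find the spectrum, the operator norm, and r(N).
sigma(N) = {0}; ||N|| = 69; r(N) = 0. (N is nilpotent with N^4 = 0.)

On C^4, N is a strictly lower-triangular matrix with 69 on the subdiagonal and zeros elsewhere, so its characteristic polynomial is lambda^4 and every eigenvalue is 0: sigma(N) = {0}. For the operator norm, N e_i = 69e_{i+1} for i = 1, ..., 3 and N e_4 = 0, so the singular values of N are 69 (with multiplicity 3) and 0; hence ||N|| = 69. The spectral radius r(N) = max|lambda| = 0. Note ||N|| > r(N) — characteristic of non-normal nilpotent operators. Indeed N^4 = 0.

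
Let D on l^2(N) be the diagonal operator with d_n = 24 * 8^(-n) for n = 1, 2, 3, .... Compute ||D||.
||D|| = 3 (attained at n = 1)

For D diagonal, ||D|| = sup_n |d_n|. The sequence d_n = 24 * 8^(-n) is positive and strictly decreasing (ratio 8^(-1) < 1), so the supremum is d_1 = 24/8 = 3. Hence ||D|| = 3.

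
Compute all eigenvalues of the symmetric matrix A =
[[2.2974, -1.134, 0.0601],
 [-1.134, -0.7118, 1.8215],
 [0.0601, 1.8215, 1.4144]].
sigma(A) ≈ {-2, 2, 3}

A is real symmetric, so its spectrum consists of real eigenvalues. Expanding the characteristic polynomial of the displayed matrix gives
  det(λ I - A) = p(λ) = λ^3 + (-3)λ^2 + (-4)λ + (12).
Solving p(λ) = 0 yields eigenvalues ≈ -2, 2, 3. (A is shown rounded to 4 decimals, so these recover the underlying integer eigenvalues to within that precision.)
Verification: the trace of A = 3 equals the sum of eigenvalues 3, and det(A) ≈ -12.0000 matches the eigenvalue product -12.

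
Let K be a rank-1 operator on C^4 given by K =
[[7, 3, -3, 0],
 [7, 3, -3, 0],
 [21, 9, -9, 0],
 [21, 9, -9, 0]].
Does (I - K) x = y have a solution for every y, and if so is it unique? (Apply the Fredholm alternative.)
(I - K) is singular (det(I - K) = 0, i.e. 1 ∈ sigma(K)). (I - K) x = y is solvable iff y ⊥ ker((I - K)^*) = span{(7, 3, -3, 0)}, i.e. iff 7y_1 + 3y_2 - 3y_3 = 0. When solvable, the solutions are x = y + c·(1, 1, 3, 3), c arbitrary (ker(I - K) = span{(1, 1, 3, 3)}, dimension 1).

K has rank 1, so it is an outer product K = u v^T: every row of K is a multiple of one row vector. Reading off the entries, u = (1, 1, 3, 3) and v = (7, 3, -3, 0) (row i of K equals u_i·v^T). A rank-one matrix u v^T satisfies K u = u (v·u) and kills the (3)-dimensional subspace v^⊥, so its characteristic polynomial is lambda^3 (lambda - v·u) with v·u = tr K = 1. Hence the eigenvalues of I - K are 1 (multiplicity 3) and 1 - (1) = 0, so det(I - K) = 0. (Direct check: I - K =
[[-6, -3, 3, 0],
 [-7, -2, 3, 0],
 [-21, -9, 10, 0],
 [-21, -9, 9, 1]]
has determinant 0.) So 1 is an eigenvalue of K and (I - K) is not invertible. The finite-dimensional Fredholm alternative says: either (I - K) is invertible, or ker(I - K) ≠ {0} and then range(I - K) = ker((I - K)^*)^⊥, with dim ker(I - K) = dim ker((I - K)^*). We are in the second case, so we need both kernels. Kernel of I - K: (I - K) u = u - u (v·u) = u - u = 0, so ker(I - K) = span{u} = span{(1, 1, 3, 3)} (it is exactly 1-dimensional because rank(I - K) = 3). Kernel of the adjoint: K is real, so (I - K)^* = I - K^T = I - v u^T, and (I - v u^T) v = v - v (u·v) = 0; hence ker((I - K)^*) = span{v} = span{(7, 3, -3, 0)}. Therefore (I - K) x = y is solvable iff <y, v> = 0, i.e. iff 7y_1 + 3y_2 - 3y_3 = 0. When this holds, K y = u (v·y) = 0, so (I - K) y = y and x = y is a particular solution; the full solution set is the line x = y + c·u = y + c·(1, 1, 3, 3), c ∈ C.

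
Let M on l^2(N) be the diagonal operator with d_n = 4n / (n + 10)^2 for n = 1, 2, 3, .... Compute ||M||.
||M|| = 1/10 (attained at n = 10)

For M diagonal, ||M|| = sup_n |d_n|. Treat f(x) = 4x / (x + 10)^2 for real x > 0. By the quotient rule, f'(x) = 4(10 - x)/(x + 10)^3, which is positive for x < 10 and negative for x > 10. So f has a unique maximum at x = 10, and since 10 is a positive integer, the supremum over n ≥ 1 is attained at n = 10: d_10 = 4·10/(10 + 10)^2 = 4·10/400 = 1/10. Hence ||M|| = 1/10.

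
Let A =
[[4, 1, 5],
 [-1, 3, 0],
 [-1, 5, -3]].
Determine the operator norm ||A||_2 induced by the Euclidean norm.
||A||_2 ≈ 7.462 (= sqrt(largest eigenvalue of A^T A))

||A||_2 = sigma_max(A) = sqrt(lambda_max(A^T A)). Form the symmetric matrix M = A^T A =
[[18, -4, 23],
 [-4, 35, -10],
 [23, -10, 34]].
Its characteristic polynomial (trace, sum of principal 2x2 minors, determinant of M give the coefficients) is
  p(λ) = det(λ I - M) = λ^3 - 87λ^2 + 1787λ - 2401.
No integer candidate from the rational root theorem (±divisors of 2401) is a root, so the roots are irrational. The cubic discriminant is Δ = 1583555152 > 0, so there are three distinct real roots. p(1) = -700 and p(2) = 833 have opposite signs, so a root lies in (1, 2); Newton's method refines it to λ ≈ 1.4433. p(29) = 644 and p(30) = -91 have opposite signs, so a root lies in (29, 30); Newton's method refines it to λ ≈ 29.8759. p(55) = -916 and p(56) = 455 have opposite signs, so a root lies in (55, 56); Newton's method refines it to λ ≈ 55.6808. Check (Vieta): the three roots sum to 87, matching tr M = 87.
So the eigenvalues of A^T A are ≈ 1.4433, 29.8759, 55.6808 (all ≥ 0, as they must be for A^T A). The largest is λ_max ≈ 55.6808, hence ||A||_2 = sqrt(λ_max) ≈ 7.462.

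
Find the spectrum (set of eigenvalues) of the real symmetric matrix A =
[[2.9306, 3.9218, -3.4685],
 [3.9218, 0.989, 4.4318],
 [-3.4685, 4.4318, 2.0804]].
sigma(A) ≈ {-6, 6} (6 with multiplicity 2)

A is real symmetric, so its spectrum consists of real eigenvalues. Expanding the characteristic polynomial of the displayed matrix gives
  det(λ I - A) = p(λ) = λ^3 + (-6)λ^2 + (-36)λ + (215.995).
Solving p(λ) = 0 yields eigenvalues ≈ -6, 6, 6. (A is shown rounded to 4 decimals, so these recover the underlying integer eigenvalues to within that precision.)
Verification: the trace of A = 6 equals the sum of eigenvalues 6, and det(A) ≈ -215.9950 matches the eigenvalue product -216.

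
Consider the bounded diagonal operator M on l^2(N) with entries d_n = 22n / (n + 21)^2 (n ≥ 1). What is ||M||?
||M|| = 11/42 (attained at n = 21)

For M diagonal, ||M|| = sup_n |d_n|. Treat f(x) = 22x / (x + 21)^2 for real x > 0. By the quotient rule, f'(x) = 22(21 - x)/(x + 21)^3, which is positive for x < 21 and negative for x > 21. So f has a unique maximum at x = 21, and since 21 is a positive integer, the supremum over n ≥ 1 is attained at n = 21: d_21 = 22·21/(21 + 21)^2 = 22·21/1764 = 11/42. Hence ||M|| = 11/42.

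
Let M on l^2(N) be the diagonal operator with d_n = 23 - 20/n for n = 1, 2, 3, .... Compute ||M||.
||M|| = 23

For a diagonal operator on l^2 with entries d_n, ||M|| = sup_n |d_n|. Here d_1 = 3, d_2 = 13, ..., and d_n = 23 - 20/n increases monotonically toward 23. All terms lie in [3, 23), so |d_n| = d_n and the supremum is the limit 23, which is not attained by any individual d_n. Hence ||M|| = 23.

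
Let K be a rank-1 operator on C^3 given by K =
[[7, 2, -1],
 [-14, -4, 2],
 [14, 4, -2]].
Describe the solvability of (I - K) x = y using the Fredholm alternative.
(I - K) is singular (det(I - K) = 0, i.e. 1 ∈ sigma(K)). (I - K) x = y is solvable iff y ⊥ ker((I - K)^*) = span{(7, 2, -1)}, i.e. iff 7y_1 + 2y_2 - y_3 = 0. When solvable, the solutions are x = y + c·(1, -2, 2), c arbitrary (ker(I - K) = span{(1, -2, 2)}, dimension 1).

K has rank 1, so it is an outer product K = u v^T: every row of K is a multiple of one row vector. Reading off the entries, u = (1, -2, 2) and v = (7, 2, -1) (row i of K equals u_i·v^T). A rank-one matrix u v^T satisfies K u = u (v·u) and kills the (2)-dimensional subspace v^⊥, so its characteristic polynomial is lambda^2 (lambda - v·u) with v·u = tr K = 1. Hence the eigenvalues of I - K are 1 (multiplicity 2) and 1 - (1) = 0, so det(I - K) = 0. (Direct check: I - K =
[[-6, -2, 1],
 [14, 5, -2],
 [-14, -4, 3]]
has determinant 0.) So 1 is an eigenvalue of K and (I - K) is not invertible. The finite-dimensional Fredholm alternative says: either (I - K) is invertible, or ker(I - K) ≠ {0} and then range(I - K) = ker((I - K)^*)^⊥, with dim ker(I - K) = dim ker((I - K)^*). We are in the second case, so we need both kernels. Kernel of I - K: (I - K) u = u - u (v·u) = u - u = 0, so ker(I - K) = span{u} = span{(1, -2, 2)} (it is exactly 1-dimensional because rank(I - K) = 2). Kernel of the adjoint: K is real, so (I - K)^* = I - K^T = I - v u^T, and (I - v u^T) v = v - v (u·v) = 0; hence ker((I - K)^*) = span{v} = span{(7, 2, -1)}. Therefore (I - K) x = y is solvable iff <y, v> = 0, i.e. iff 7y_1 + 2y_2 - y_3 = 0. When this holds, K y = u (v·y) = 0, so (I - K) y = y and x = y is a particular solution; the full solution set is the line x = y + c·u = y + c·(1, -2, 2), c ∈ C.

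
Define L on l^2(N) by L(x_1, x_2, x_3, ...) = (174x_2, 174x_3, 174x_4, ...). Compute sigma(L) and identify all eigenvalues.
sigma(L) = closed disk {z in C : |z| ≤ 174}; sigma_p(L) = open disk {z in C : |z| < 174}

Note L = 174·V where V is the unit left shift (V x)_k = x_{k+1}; so sigma(L) = 174·sigma(V) and ||L|| = 174||V||. ||L x||^2 = 30276sum_{k≥2} |x_k|^2 ≤ 30276||x||^2, with equality on {x : x_1 = 0}, so ||L|| = 174. For any lambda with |lambda| < 174, set r = lambda/174 (|r| < 1); the vector x = (1, r, r^2, ...) is in l^2 and satisfies L x = 174(r, r^2, ...) = lambda x, so lambda is an eigenvalue. On the boundary |lambda| = 174 the geometric series diverges, so no l^2 eigenvector exists, but these lambda lie in the approximate point spectrum. Hence sigma(L) is the closed disk of radius 174 and sigma_p(L) is the open disk.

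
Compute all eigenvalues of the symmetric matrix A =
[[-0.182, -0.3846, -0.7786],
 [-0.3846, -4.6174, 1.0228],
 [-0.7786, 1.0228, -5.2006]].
sigma(A) ≈ {-6, -4, 0}

A is real symmetric, so its spectrum consists of real eigenvalues. Expanding the characteristic polynomial of the displayed matrix gives
  det(λ I - A) = p(λ) = λ^3 + (10)λ^2 + (24)λ + (0).
Solving p(λ) = 0 yields eigenvalues ≈ -6, -4, 0. (A is shown rounded to 4 decimals, so these recover the underlying integer eigenvalues to within that precision.)
Verification: the trace of A = -10 equals the sum of eigenvalues -10, and det(A) ≈ 0.0009 matches the eigenvalue product 0.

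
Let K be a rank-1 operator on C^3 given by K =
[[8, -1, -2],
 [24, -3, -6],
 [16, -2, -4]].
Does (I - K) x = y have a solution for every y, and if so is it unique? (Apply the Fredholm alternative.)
(I - K) is singular (det(I - K) = 0, i.e. 1 ∈ sigma(K)). (I - K) x = y is solvable iff y ⊥ ker((I - K)^*) = span{(8, -1, -2)}, i.e. iff 8y_1 - y_2 - 2y_3 = 0. When solvable, the solutions are x = y + c·(1, 3, 2), c arbitrary (ker(I - K) = span{(1, 3, 2)}, dimension 1).

K has rank 1, so it is an outer product K = u v^T: every row of K is a multiple of one row vector. Reading off the entries, u = (1, 3, 2) and v = (8, -1, -2) (row i of K equals u_i·v^T). A rank-one matrix u v^T satisfies K u = u (v·u) and kills the (2)-dimensional subspace v^⊥, so its characteristic polynomial is lambda^2 (lambda - v·u) with v·u = tr K = 1. Hence the eigenvalues of I - K are 1 (multiplicity 2) and 1 - (1) = 0, so det(I - K) = 0. (Direct check: I - K =
[[-7, 1, 2],
 [-24, 4, 6],
 [-16, 2, 5]]
has determinant 0.) So 1 is an eigenvalue of K and (I - K) is not invertible. The finite-dimensional Fredholm alternative says: either (I - K) is invertible, or ker(I - K) ≠ {0} and then range(I - K) = ker((I - K)^*)^⊥, with dim ker(I - K) = dim ker((I - K)^*). We are in the second case, so we need both kernels. Kernel of I - K: (I - K) u = u - u (v·u) = u - u = 0, so ker(I - K) = span{u} = span{(1, 3, 2)} (it is exactly 1-dimensional because rank(I - K) = 2). Kernel of the adjoint: K is real, so (I - K)^* = I - K^T = I - v u^T, and (I - v u^T) v = v - v (u·v) = 0; hence ker((I - K)^*) = span{v} = span{(8, -1, -2)}. Therefore (I - K) x = y is solvable iff <y, v> = 0, i.e. iff 8y_1 - y_2 - 2y_3 = 0. When this holds, K y = u (v·y) = 0, so (I - K) y = y and x = y is a particular solution; the full solution set is the line x = y + c·u = y + c·(1, 3, 2), c ∈ C.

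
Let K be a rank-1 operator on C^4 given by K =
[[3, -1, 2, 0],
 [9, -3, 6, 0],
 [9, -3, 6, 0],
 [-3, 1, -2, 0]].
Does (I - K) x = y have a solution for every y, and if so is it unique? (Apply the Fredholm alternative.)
(I - K) is invertible (det(I - K) = -5 ≠ 0), so for every y in C^4 the equation (I - K) x = y has a unique solution.

K has rank 1, so it is an outer product K = u v^T: every row of K is a multiple of one row vector. Reading off the entries, u = (1, 3, 3, -1) and v = (3, -1, 2, 0) (row i of K equals u_i·v^T). A rank-one matrix u v^T satisfies K u = u (v·u) and kills the (3)-dimensional subspace v^⊥, so its characteristic polynomial is lambda^3 (lambda - v·u) with v·u = tr K = 6. Hence the eigenvalues of I - K are 1 (multiplicity 3) and 1 - (6) = -5, so det(I - K) = -5. (Direct check: I - K =
[[-2, 1, -2, 0],
 [-9, 4, -6, 0],
 [-9, 3, -5, 0],
 [3, -1, 2, 1]]
has determinant -5.) The finite-dimensional Fredholm alternative says: either (I - K) is invertible, or ker(I - K) ≠ {0} and then range(I - K) = ker((I - K)^*)^⊥, with dim ker(I - K) = dim ker((I - K)^*). Since det(I - K) ≠ 0, 1 is not an eigenvalue of K and ker(I - K) = {0}, so we are in the first case: for every y there is a unique x = (I - K)^(-1) y. Explicitly, by the Sherman–Morrison formula, (I - u v^T)^(-1) = I + u v^T/(1 - v·u), i.e. (I - K)^(-1) = I + K/(-5).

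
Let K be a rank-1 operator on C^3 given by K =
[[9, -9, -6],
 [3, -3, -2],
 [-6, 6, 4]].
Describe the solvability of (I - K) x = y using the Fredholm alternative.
(I - K) is invertible (det(I - K) = -9 ≠ 0), so for every y in C^3 the equation (I - K) x = y has a unique solution.

K has rank 1, so it is an outer product K = u v^T: every row of K is a multiple of one row vector. Reading off the entries, u = (3, 1, -2) and v = (3, -3, -2) (row i of K equals u_i·v^T). A rank-one matrix u v^T satisfies K u = u (v·u) and kills the (2)-dimensional subspace v^⊥, so its characteristic polynomial is lambda^2 (lambda - v·u) with v·u = tr K = 10. Hence the eigenvalues of I - K are 1 (multiplicity 2) and 1 - (10) = -9, so det(I - K) = -9. (Direct check: I - K =
[[-8, 9, 6],
 [-3, 4, 2],
 [6, -6, -3]]
has determinant -9.) The finite-dimensional Fredholm alternative says: either (I - K) is invertible, or ker(I - K) ≠ {0} and then range(I - K) = ker((I - K)^*)^⊥, with dim ker(I - K) = dim ker((I - K)^*). Since det(I - K) ≠ 0, 1 is not an eigenvalue of K and ker(I - K) = {0}, so we are in the first case: for every y there is a unique x = (I - K)^(-1) y. Explicitly, by the Sherman–Morrison formula, (I - u v^T)^(-1) = I + u v^T/(1 - v·u), i.e. (I - K)^(-1) = I + K/(-9).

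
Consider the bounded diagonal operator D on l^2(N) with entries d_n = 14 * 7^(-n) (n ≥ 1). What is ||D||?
||D|| = 2 (attained at n = 1)

For D diagonal, ||D|| = sup_n |d_n|. The sequence d_n = 14 * 7^(-n) is positive and strictly decreasing (ratio 7^(-1) < 1), so the supremum is d_1 = 14/7 = 2. Hence ||D|| = 2.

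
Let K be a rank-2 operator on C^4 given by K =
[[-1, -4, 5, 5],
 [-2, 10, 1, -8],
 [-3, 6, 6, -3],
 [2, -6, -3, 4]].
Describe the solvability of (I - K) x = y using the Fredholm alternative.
(I - K) is invertible (det(I - K) = 20 ≠ 0), so for every y in C^4 the equation (I - K) x = y has a unique solution.

K has rank 2 and factors as K = U V^T = u1 v1^T + u2 v2^T with u1 = (3, -3, 0, 1), v1 = (0, -2, 1, 2), u2 = (-1, -2, -3, 2), v2 = (1, -2, -2, 1) (multiplying out reproduces the displayed K). The nonzero eigenvalues of U V^T coincide with those of the 2 x 2 matrix G = V^T U = [[v1·u1, v1·u2], [v2·u1, v2·u2]] = [[8, 5], [10, 11]], and by the Sylvester determinant identity det(I_4 - U V^T) = det(I_2 - V^T U) = det([[-7, -5], [-10, -10]]) = (-7)(-10) - (-5)(-10) = 20. (Direct check: I - K =
[[2, 4, -5, -5],
 [2, -9, -1, 8],
 [3, -6, -5, 3],
 [-2, 6, 3, -3]]
has determinant 20.) The finite-dimensional Fredholm alternative says: either (I - K) is invertible, or ker(I - K) ≠ {0} and then range(I - K) = ker((I - K)^*)^⊥, with dim ker(I - K) = dim ker((I - K)^*). Since det(I - K) ≠ 0, 1 is not an eigenvalue of K and ker(I - K) = {0}, so we are in the first case: for every y there is a unique x = (I - K)^(-1) y. (Explicitly, by the Woodbury identity, (I - U V^T)^(-1) = I + U (I_2 - G)^(-1) V^T.)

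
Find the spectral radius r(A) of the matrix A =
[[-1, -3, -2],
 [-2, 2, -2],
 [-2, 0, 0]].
r(A) = (1 + sqrt(41))/2 ≈ 3.7016

The eigenvalues of A are the roots of its characteristic polynomial. With M = A (coefficients from the trace, the sum of principal 2x2 minors, and det A):
  p(λ) = det(λ I - M) = λ^3 - λ^2 - 12λ + 20.
By the rational root theorem any rational root is an integer divisor of 20. Testing λ = 2: p(2) = 8 - 4 - 24 + 20 = 0, so λ = 2 is a root. Dividing out (λ - 2) leaves p(λ) = (λ - 2)(λ^2 + λ - 10). For λ^2 + λ - 10 the discriminant is 41. It is nonnegative but not a perfect square, so the roots are real and irrational: λ = (-1 ± sqrt(41))/2 ≈ 2.7016, -3.7016.
Thus the eigenvalues (to 4 decimals) are 2.7016 (modulus 2.7016); -3.7016 (modulus 3.7016); 2 (modulus 2). The spectral radius is the largest modulus: r(A) = (1 + sqrt(41))/2 ≈ 3.7016. (Cross-check: r(A) ≤ ||A||_2 ≈ 3.8459; equality holds whenever A is normal, though it can also hold for some non-normal A.)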